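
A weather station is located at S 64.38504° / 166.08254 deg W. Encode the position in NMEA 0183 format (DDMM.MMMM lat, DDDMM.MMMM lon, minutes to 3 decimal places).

6423.102,S / 16604.952,W

φ: fractional part 0.385040 → 23.10240 minutes
λ: fractional part 0.082540 → 4.95240 minutes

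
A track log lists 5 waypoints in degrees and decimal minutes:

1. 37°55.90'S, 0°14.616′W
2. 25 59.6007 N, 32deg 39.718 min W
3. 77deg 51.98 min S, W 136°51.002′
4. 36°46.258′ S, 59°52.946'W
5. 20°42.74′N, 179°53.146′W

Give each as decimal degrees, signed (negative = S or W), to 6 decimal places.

1. -37.931667, -0.243600
2. 25.993345, -32.661967
3. -77.866333, -136.850033
4. -36.770967, -59.882433
5. 20.712333, -179.885767

Point 1:
  φ: 55.9′ = 0.931667°; total 37.9316667
  S → negative
  Lon: 0 + 14.616/60 = 0.2436000
  hemisphere W, so the sign is −
Point 2:
  Latitude: 25 + 59.6007/60 = 25.9933450
  N ⇒ keep positive
  λ: 32 + 39.718/60 = 32.6619667
  W ⇒ negate
Point 3:
  φ: 51.98′ = 0.866333°; total 77.8663333
  S ⇒ negate
  λ: 136 + 51.002/60 = 136.8500333
  W ⇒ negate
Point 4:
  Latitude: 46.258′ = 0.770967°; total 36.7709667
  S → negative
  Longitude: 59 + 52.946/60 = 59.8824333
  W ⇒ negate
Point 5:
  Lat: 42.74′ = 0.712333°; total 20.7123333
  N → positive
  Lon: 179 + 53.146/60 = 179.8857667
  W ⇒ negate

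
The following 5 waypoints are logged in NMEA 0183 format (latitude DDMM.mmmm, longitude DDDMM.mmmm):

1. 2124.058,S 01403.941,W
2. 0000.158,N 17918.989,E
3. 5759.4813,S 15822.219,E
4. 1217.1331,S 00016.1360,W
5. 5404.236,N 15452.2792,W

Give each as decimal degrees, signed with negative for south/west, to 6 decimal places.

1. -21.400967, -14.065683
2. 0.002633, 179.316483
3. -57.991355, 158.370317
4. -12.285552, -0.268933
5. 54.070600, -154.871320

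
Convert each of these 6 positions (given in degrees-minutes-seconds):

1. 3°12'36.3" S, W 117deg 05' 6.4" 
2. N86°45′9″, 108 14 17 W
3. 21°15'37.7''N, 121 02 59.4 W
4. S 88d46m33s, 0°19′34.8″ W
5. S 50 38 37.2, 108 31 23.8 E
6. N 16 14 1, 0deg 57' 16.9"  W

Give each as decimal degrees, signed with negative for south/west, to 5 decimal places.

1. -3.21008, -117.08511
2. 86.75250, -108.23806
3. 21.26047, -121.04983
4. -88.77583, -0.32633
5. -50.64367, 108.52328
6. 16.23361, -0.95469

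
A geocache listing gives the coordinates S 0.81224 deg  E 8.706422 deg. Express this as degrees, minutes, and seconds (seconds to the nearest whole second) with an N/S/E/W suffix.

0°48′44″ S, 8°42′23″ E

Latitude: 0.812240 × 60 = 48.73440′ → 48′, remainder × 60 = 44.06″
Lon: 0.706422° → 42.38532′; 0.38532 × 60 = 23.12″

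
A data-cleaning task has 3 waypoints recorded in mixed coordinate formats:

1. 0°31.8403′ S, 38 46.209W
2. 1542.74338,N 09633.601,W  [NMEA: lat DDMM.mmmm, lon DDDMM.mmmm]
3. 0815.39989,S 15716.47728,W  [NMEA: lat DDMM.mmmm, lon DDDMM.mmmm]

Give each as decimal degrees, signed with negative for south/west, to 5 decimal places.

Point 1:
  Latitude: 31.8403′ = 0.530672°; total 0.530672
  S ⇒ negate
  λ: 46.209′ = 0.770150°; total 38.770150
  hemisphere W, so the sign is −
Point 2:
  Lat: split at 2 digits → 15° and 42.74338′; 15 + 42.74338/60 = 15.712390
  N ⇒ keep positive
  Lon: split at 3 digits → 096° and 33.601′; 96 + 33.601/60 = 96.560017
  W → negative
Point 3:
  φ: split at 2 digits → 08° and 15.39989′; 8 + 15.39989/60 = 8.256665
  S ⇒ negate
  λ: split at 3 digits → 157° and 16.47728′; 157 + 16.47728/60 = 157.274621
  W ⇒ negate

1. -0.53067, -38.77015
2. 15.71239, -96.56002
3. -8.25666, -157.27462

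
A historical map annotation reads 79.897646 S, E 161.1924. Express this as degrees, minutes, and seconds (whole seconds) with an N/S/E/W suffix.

79°53′52″ S, 161°11′33″ E

Latitude: 0.897646 × 60 = 53.85876′ → 53′, remainder × 60 = 51.53″
λ: 0.192400° → 11.54400′; 0.54400 × 60 = 32.64″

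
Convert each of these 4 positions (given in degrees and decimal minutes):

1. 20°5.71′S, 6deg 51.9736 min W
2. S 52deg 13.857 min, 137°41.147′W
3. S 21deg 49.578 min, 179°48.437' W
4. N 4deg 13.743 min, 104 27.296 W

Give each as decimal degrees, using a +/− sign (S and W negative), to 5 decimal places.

Point 1:
  Latitude: 20 + 5.71/60 = 20.095167
  hemisphere S, so the sign is −
  λ: 6 + 51.9736/60 = 6.866227
  W ⇒ negate
Point 2:
  Latitude: 52 + 13.857/60 = 52.230950
  S ⇒ negate
  Lon: 137 + 41.147/60 = 137.685783
  W → negative
Point 3:
  Latitude: 21 + 49.578/60 = 21.826300
  S ⇒ negate
  λ: 179 + 48.437/60 = 179.807283
  W ⇒ negate
Point 4:
  φ: 4 + 13.743/60 = 4.229050
  N ⇒ keep positive
  Longitude: 104 + 27.296/60 = 104.454933
  W ⇒ negate

1. -20.09517, -6.86623
2. -52.23095, -137.68578
3. -21.82630, -179.80728
4. 4.22905, -104.45493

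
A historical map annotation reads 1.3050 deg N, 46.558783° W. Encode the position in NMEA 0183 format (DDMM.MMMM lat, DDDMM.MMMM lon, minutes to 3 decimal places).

Latitude: minutes = (1.305000 − 1) × 60 = 18.30000
Longitude: 46° + 0.558783 × 60 = 46° 33.52698′

0118.300,N / 04633.527,W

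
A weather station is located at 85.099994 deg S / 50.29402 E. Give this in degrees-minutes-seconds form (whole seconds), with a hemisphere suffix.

85°06′0″ S, 50°17′38″ E

Lat: 0.099994° → 5.99964′; 0.99964 × 60 = 59.98″
rounding gives 60″ → carry → 85°06′0″
λ: 0.294020° → 17.64120′; 0.64120 × 60 = 38.47″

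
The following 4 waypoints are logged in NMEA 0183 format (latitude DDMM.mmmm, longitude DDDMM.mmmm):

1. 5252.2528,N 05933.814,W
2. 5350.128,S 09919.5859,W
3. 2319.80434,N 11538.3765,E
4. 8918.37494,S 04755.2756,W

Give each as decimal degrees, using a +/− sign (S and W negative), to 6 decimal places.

1. 52.870880, -59.563567
2. -53.835467, -99.326432
3. 23.330072, 115.639608
4. -89.306249, -47.921260

Point 1:
  φ: degrees = first 2 digits = 52, minutes = 52.2528; 52 + 52.2528/60 = 52.8708800
  N ⇒ keep positive
  λ: split at 3 digits → 059° and 33.814′; 59 + 33.814/60 = 59.5635667
  W ⇒ negate
Point 2:
  φ: split at 2 digits → 53° and 50.128′; 53 + 50.128/60 = 53.8354667
  S ⇒ negate
  Lon: split at 3 digits → 099° and 19.5859′; 99 + 19.5859/60 = 99.3264317
  hemisphere W, so the sign is −
Point 3:
  Latitude: degrees = first 2 digits = 23, minutes = 19.80434; 23 + 19.80434/60 = 23.3300723
  N ⇒ keep positive
  Longitude: degrees = first 3 digits = 115, minutes = 38.3765; 115 + 38.3765/60 = 115.6396083
  E ⇒ keep positive
Point 4:
  φ: degrees = first 2 digits = 89, minutes = 18.37494; 89 + 18.37494/60 = 89.3062490
  S → negative
  Lon: degrees = first 3 digits = 47, minutes = 55.2756; 47 + 55.2756/60 = 47.9212600
  W → negative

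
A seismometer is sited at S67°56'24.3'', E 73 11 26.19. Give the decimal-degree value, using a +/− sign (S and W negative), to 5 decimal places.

-67.94008, 73.19061

Lat: 56′ + 24.3″ = 56.40500′; 67 + 56.40500/60 = 67.940083
S → negative
λ: 73 + 11/60 + 26.19/3600 = 73.190608
E ⇒ keep positive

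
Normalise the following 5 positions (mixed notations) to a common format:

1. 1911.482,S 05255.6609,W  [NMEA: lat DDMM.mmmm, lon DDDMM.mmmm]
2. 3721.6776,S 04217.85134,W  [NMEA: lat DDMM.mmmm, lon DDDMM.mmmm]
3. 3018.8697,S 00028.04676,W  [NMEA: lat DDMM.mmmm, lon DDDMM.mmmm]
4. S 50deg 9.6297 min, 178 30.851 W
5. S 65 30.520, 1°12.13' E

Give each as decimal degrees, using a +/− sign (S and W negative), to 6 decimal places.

Point 1:
  φ: split at 2 digits → 19° and 11.482′; 19 + 11.482/60 = 19.1913667
  S ⇒ negate
  Lon: degrees = first 3 digits = 52, minutes = 55.6609; 52 + 55.6609/60 = 52.9276817
  W ⇒ negate
Point 2:
  Lat: degrees = first 2 digits = 37, minutes = 21.6776; 37 + 21.6776/60 = 37.3612933
  hemisphere S, so the sign is −
  λ: split at 3 digits → 042° and 17.85134′; 42 + 17.85134/60 = 42.2975223
  W → negative
Point 3:
  φ: degrees = first 2 digits = 30, minutes = 18.8697; 30 + 18.8697/60 = 30.3144950
  S ⇒ negate
  Longitude: degrees = first 3 digits = 0, minutes = 28.04676; 0 + 28.04676/60 = 0.4674460
  W → negative
Point 4:
  Latitude: 50 + 9.6297/60 = 50.1604950
  S → negative
  λ: 178 + 30.851/60 = 178.5141833
  W ⇒ negate
Point 5:
  Lat: 65 + 30.52/60 = 65.5086667
  S → negative
  Lon: 12.13′ = 0.202167°; total 1.2021667
  E ⇒ keep positive

1. -19.191367, -52.927682
2. -37.361293, -42.297522
3. -30.314495, -0.467446
4. -50.160495, -178.514183
5. -65.508667, 1.202167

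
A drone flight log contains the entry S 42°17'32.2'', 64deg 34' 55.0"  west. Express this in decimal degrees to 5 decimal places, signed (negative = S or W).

Latitude: 42° + 17/60 + 32.2/3600 = 42 + 0.283333 + 0.008944 = 42.292278
hemisphere S, so the sign is −
Lon: 64 + 34/60 + 55/3600 = 64.581944
W ⇒ negate

-42.29228, -64.58194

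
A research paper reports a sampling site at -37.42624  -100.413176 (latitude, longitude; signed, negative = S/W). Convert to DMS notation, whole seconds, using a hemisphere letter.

Latitude is negative → S; |value| = 37.426240
Lat: whole degrees 37; 25.57440′ → 25′ and 34.46″
Longitude is negative → W; |value| = 100.413176
Longitude: 0.413176° → 24.79056′; 0.79056 × 60 = 47.43″

37°25′34″ S, 100°24′47″ W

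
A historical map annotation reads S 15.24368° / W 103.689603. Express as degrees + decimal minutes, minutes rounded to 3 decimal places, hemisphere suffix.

15° 14.621′ S, 103° 41.376′ W

φ: fractional part 0.243680 → 14.62080 minutes
λ: 103° + 0.689603 × 60 = 103° 41.37618′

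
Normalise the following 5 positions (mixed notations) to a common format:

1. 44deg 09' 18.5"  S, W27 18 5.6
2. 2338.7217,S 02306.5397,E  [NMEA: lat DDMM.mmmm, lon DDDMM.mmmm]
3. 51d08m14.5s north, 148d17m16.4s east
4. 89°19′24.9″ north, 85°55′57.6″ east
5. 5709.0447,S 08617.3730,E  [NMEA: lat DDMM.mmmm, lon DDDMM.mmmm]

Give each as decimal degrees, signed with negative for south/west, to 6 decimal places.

1. -44.155139, -27.301556
2. -23.645362, 23.108995
3. 51.137361, 148.287889
4. 89.323583, 85.932667
5. -57.150745, 86.289550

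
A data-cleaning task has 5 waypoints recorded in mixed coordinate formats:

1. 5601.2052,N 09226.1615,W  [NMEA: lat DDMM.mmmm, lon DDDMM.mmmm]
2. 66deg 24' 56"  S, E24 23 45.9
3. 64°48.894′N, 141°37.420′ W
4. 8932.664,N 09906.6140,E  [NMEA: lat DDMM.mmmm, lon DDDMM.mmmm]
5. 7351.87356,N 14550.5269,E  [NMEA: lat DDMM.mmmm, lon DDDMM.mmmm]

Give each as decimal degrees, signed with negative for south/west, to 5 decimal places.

1. 56.02009, -92.43603
2. -66.41556, 24.39608
3. 64.81490, -141.62367
4. 89.54440, 99.11023
5. 73.86456, 145.84212

Point 1:
  Lat: split at 2 digits → 56° and 1.2052′; 56 + 1.2052/60 = 56.020087
  N → positive
  λ: split at 3 digits → 092° and 26.1615′; 92 + 26.1615/60 = 92.436025
  W → negative
Point 2:
  Latitude: 66 + 24/60 + 56/3600 = 66.415556
  hemisphere S, so the sign is −
  Longitude: 24 + 23/60 + 45.9/3600 = 24.396083
  E ⇒ keep positive
Point 3:
  Latitude: 48.894′ = 0.814900°; total 64.814900
  N → positive
  λ: 141 + 37.42/60 = 141.623667
  W → negative
Point 4:
  Latitude: split at 2 digits → 89° and 32.664′; 89 + 32.664/60 = 89.544400
  N → positive
  Longitude: split at 3 digits → 099° and 6.614′; 99 + 6.614/60 = 99.110233
  E → positive
Point 5:
  Latitude: degrees = first 2 digits = 73, minutes = 51.87356; 73 + 51.87356/60 = 73.864559
  N → positive
  Longitude: split at 3 digits → 145° and 50.5269′; 145 + 50.5269/60 = 145.842115
  E → positive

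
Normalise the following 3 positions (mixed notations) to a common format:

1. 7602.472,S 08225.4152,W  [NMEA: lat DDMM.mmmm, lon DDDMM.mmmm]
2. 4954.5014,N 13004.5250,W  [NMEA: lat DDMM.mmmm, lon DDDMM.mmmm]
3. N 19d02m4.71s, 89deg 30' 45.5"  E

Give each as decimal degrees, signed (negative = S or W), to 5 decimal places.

1. -76.04120, -82.42359
2. 49.90836, -130.07542
3. 19.03464, 89.51264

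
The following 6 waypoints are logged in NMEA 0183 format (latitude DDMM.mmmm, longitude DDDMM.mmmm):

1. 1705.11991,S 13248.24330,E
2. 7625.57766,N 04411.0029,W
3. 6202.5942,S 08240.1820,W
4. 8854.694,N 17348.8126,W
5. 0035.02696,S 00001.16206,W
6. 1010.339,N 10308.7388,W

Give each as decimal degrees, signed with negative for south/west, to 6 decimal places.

1. -17.085332, 132.804055
2. 76.426294, -44.183382
3. -62.043237, -82.669700
4. 88.911567, -173.813543
5. -0.583783, -0.019368
6. 10.172317, -103.145647

Point 1:
  φ: degrees = first 2 digits = 17, minutes = 5.11991; 17 + 5.11991/60 = 17.0853318
  S ⇒ negate
  Longitude: degrees = first 3 digits = 132, minutes = 48.2433; 132 + 48.2433/60 = 132.8040550
  E ⇒ keep positive
Point 2:
  Lat: split at 2 digits → 76° and 25.57766′; 76 + 25.57766/60 = 76.4262943
  N ⇒ keep positive
  Longitude: degrees = first 3 digits = 44, minutes = 11.0029; 44 + 11.0029/60 = 44.1833817
  W ⇒ negate
Point 3:
  φ: split at 2 digits → 62° and 2.5942′; 62 + 2.5942/60 = 62.0432367
  hemisphere S, so the sign is −
  Longitude: split at 3 digits → 082° and 40.182′; 82 + 40.182/60 = 82.6697000
  hemisphere W, so the sign is −
Point 4:
  φ: split at 2 digits → 88° and 54.694′; 88 + 54.694/60 = 88.9115667
  N → positive
  Longitude: split at 3 digits → 173° and 48.8126′; 173 + 48.8126/60 = 173.8135433
  hemisphere W, so the sign is −
Point 5:
  Latitude: split at 2 digits → 00° and 35.02696′; 0 + 35.02696/60 = 0.5837827
  S ⇒ negate
  λ: degrees = first 3 digits = 0, minutes = 1.16206; 0 + 1.16206/60 = 0.0193677
  W ⇒ negate
Point 6:
  φ: degrees = first 2 digits = 10, minutes = 10.339; 10 + 10.339/60 = 10.1723167
  N ⇒ keep positive
  Longitude: split at 3 digits → 103° and 8.7388′; 103 + 8.7388/60 = 103.1456467
  W ⇒ negate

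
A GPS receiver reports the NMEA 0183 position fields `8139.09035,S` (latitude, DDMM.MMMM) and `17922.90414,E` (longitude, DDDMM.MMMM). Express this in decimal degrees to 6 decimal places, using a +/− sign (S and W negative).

φ: degrees = first 2 digits = 81, minutes = 39.09035; 81 + 39.09035/60 = 81.6515058
S ⇒ negate
Lon: split at 3 digits → 179° and 22.90414′; 179 + 22.90414/60 = 179.3817357
E → positive

-81.651506, 179.381736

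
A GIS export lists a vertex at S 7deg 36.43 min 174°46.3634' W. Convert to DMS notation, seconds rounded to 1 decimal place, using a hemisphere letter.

7°36′25.8″ S, 174°46′21.8″ W

Latitude: 36.43000′ → 36′ and 0.43000 × 60 = 25.800″
Longitude: fractional minutes 0.36340 × 60 = 21.804″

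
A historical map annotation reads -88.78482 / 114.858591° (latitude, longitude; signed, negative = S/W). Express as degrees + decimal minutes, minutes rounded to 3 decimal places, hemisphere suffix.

Latitude is negative → S; |value| = 88.784820
Latitude: 88° + 0.784820 × 60 = 88° 47.08920′
Lon: minutes = (114.858591 − 114) × 60 = 51.51546

88° 47.089′ S, 114° 51.515′ E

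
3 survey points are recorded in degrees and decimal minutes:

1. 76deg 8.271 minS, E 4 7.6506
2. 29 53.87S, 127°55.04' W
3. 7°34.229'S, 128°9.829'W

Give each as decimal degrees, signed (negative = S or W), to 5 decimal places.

1. -76.13785, 4.12751
2. -29.89783, -127.91733
3. -7.57048, -128.16382

Point 1:
  φ: 76 + 8.271/60 = 76.137850
  hemisphere S, so the sign is −
  Longitude: 4 + 7.6506/60 = 4.127510
  E ⇒ keep positive
Point 2:
  φ: 29 + 53.87/60 = 29.897833
  S → negative
  Longitude: 127 + 55.04/60 = 127.917333
  W ⇒ negate
Point 3:
  Latitude: 34.229′ = 0.570483°; total 7.570483
  S → negative
  λ: 9.829′ = 0.163817°; total 128.163817
  hemisphere W, so the sign is −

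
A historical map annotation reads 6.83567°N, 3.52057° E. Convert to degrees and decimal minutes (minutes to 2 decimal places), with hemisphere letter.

6° 50.14′ N, 3° 31.23′ E

Lat: minutes = (6.835670 − 6) × 60 = 50.1402
λ: fractional part 0.520570 → 31.2342 minutes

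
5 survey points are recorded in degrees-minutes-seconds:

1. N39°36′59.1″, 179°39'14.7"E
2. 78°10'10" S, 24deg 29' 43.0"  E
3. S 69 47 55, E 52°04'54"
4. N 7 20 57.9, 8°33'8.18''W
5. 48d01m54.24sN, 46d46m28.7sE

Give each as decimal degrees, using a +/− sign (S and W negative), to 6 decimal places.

1. 39.616417, 179.654083
2. -78.169444, 24.495278
3. -69.798611, 52.081667
4. 7.349417, -8.552272
5. 48.031733, 46.774639

Point 1:
  Latitude: 39° + 36/60 + 59.1/3600 = 39 + 0.600000 + 0.016417 = 39.6164167
  N ⇒ keep positive
  Longitude: 39′ + 14.7″ = 39.24500′; 179 + 39.24500/60 = 179.6540833
  E → positive
Point 2:
  φ: 78° + 10/60 + 10/3600 = 78 + 0.166667 + 0.002778 = 78.1694444
  S → negative
  Lon: 24 + 29/60 + 43/3600 = 24.4952778
  E → positive
Point 3:
  Latitude: 69 + 47/60 + 55/3600 = 69.7986111
  hemisphere S, so the sign is −
  Longitude: 4′ + 54″ = 4.90000′; 52 + 4.90000/60 = 52.0816667
  E ⇒ keep positive
Point 4:
  φ: 20′ + 57.9″ = 20.96500′; 7 + 20.96500/60 = 7.3494167
  N → positive
  Longitude: 8° + 33/60 + 8.18/3600 = 8 + 0.550000 + 0.002272 = 8.5522722
  W ⇒ negate
Point 5:
  φ: 48° + 1/60 + 54.24/3600 = 48 + 0.016667 + 0.015067 = 48.0317333
  N → positive
  λ: 46′ + 28.7″ = 46.47833′; 46 + 46.47833/60 = 46.7746389
  E ⇒ keep positive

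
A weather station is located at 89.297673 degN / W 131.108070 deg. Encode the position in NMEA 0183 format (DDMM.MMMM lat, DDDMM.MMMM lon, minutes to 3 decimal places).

Latitude: minutes = (89.297673 − 89) × 60 = 17.86038
Lon: minutes = (131.108070 − 131) × 60 = 6.48420

8917.860,N / 13106.484,W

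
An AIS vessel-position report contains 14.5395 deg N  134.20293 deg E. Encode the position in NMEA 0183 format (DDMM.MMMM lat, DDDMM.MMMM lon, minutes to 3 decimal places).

1432.370,N / 13412.176,E

Latitude: 14° + 0.539500 × 60 = 14° 32.37000′
λ: fractional part 0.202930 → 12.17580 minutes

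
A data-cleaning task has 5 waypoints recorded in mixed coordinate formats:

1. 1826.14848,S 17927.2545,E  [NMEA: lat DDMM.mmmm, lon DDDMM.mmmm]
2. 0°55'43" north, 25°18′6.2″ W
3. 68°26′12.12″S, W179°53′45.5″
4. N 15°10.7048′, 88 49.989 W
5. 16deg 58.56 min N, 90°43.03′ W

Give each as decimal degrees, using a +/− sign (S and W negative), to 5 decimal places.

1. -18.43581, 179.45424
2. 0.92861, -25.30172
3. -68.43670, -179.89597
4. 15.17841, -88.83315
5. 16.97600, -90.71717

Point 1:
  Lat: split at 2 digits → 18° and 26.14848′; 18 + 26.14848/60 = 18.435808
  S → negative
  Longitude: split at 3 digits → 179° and 27.2545′; 179 + 27.2545/60 = 179.454242
  E → positive
Point 2:
  Lat: 55′ + 43″ = 55.71667′; 0 + 55.71667/60 = 0.928611
  N ⇒ keep positive
  λ: 18′ + 6.2″ = 18.10333′; 25 + 18.10333/60 = 25.301722
  W → negative
Point 3:
  Lat: 26′ + 12.12″ = 26.20200′; 68 + 26.20200/60 = 68.436700
  S → negative
  λ: 179 + 53/60 + 45.5/3600 = 179.895972
  W → negative
Point 4:
  Lat: 10.7048′ = 0.178413°; total 15.178413
  N ⇒ keep positive
  Longitude: 49.989′ = 0.833150°; total 88.833150
  W → negative
Point 5:
  Latitude: 58.56′ = 0.976000°; total 16.976000
  N ⇒ keep positive
  Lon: 90 + 43.03/60 = 90.717167
  hemisphere W, so the sign is −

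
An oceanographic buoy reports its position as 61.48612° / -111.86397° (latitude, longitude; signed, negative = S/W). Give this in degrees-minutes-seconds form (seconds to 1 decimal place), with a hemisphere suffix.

61°29′10.0″ N, 111°51′50.3″ W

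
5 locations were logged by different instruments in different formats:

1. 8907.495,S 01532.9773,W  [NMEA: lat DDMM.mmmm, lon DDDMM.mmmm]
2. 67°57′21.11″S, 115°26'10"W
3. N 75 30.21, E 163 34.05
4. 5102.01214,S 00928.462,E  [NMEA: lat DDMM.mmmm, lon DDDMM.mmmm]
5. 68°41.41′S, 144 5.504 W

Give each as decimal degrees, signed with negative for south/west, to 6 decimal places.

1. -89.124917, -15.549622
2. -67.955864, -115.436111
3. 75.503500, 163.567500
4. -51.033536, 9.474367
5. -68.690167, -144.091733

Point 1:
  φ: split at 2 digits → 89° and 7.495′; 89 + 7.495/60 = 89.1249167
  S ⇒ negate
  Longitude: degrees = first 3 digits = 15, minutes = 32.9773; 15 + 32.9773/60 = 15.5496217
  W ⇒ negate
Point 2:
  Latitude: 57′ + 21.11″ = 57.35183′; 67 + 57.35183/60 = 67.9558639
  S → negative
  Longitude: 115° + 26/60 + 10/3600 = 115 + 0.433333 + 0.002778 = 115.4361111
  W → negative
Point 3:
  Lat: 30.21′ = 0.503500°; total 75.5035000
  N ⇒ keep positive
  Longitude: 34.05′ = 0.567500°; total 163.5675000
  E → positive
Point 4:
  Lat: split at 2 digits → 51° and 2.01214′; 51 + 2.01214/60 = 51.0335357
  S ⇒ negate
  Lon: degrees = first 3 digits = 9, minutes = 28.462; 9 + 28.462/60 = 9.4743667
  E → positive
Point 5:
  Lat: 41.41′ = 0.690167°; total 68.6901667
  hemisphere S, so the sign is −
  Longitude: 5.504′ = 0.091733°; total 144.0917333
  hemisphere W, so the sign is −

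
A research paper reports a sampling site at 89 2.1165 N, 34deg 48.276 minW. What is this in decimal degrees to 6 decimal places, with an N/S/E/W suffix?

φ: 2.1165′ = 0.035275°; total 89.0352750
Longitude: 34 + 48.276/60 = 34.8046000

89.035275° N, 34.804600° W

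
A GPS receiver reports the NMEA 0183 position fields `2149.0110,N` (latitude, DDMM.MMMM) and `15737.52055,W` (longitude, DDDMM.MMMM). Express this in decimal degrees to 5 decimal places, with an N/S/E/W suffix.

φ: degrees = first 2 digits = 21, minutes = 49.011; 21 + 49.011/60 = 21.816850
Longitude: degrees = first 3 digits = 157, minutes = 37.52055; 157 + 37.52055/60 = 157.625343

21.81685° N, 157.62534° W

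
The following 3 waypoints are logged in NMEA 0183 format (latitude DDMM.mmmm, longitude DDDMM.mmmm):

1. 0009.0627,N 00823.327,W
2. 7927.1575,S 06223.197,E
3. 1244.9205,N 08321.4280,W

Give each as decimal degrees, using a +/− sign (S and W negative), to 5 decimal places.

1. 0.15105, -8.38878
2. -79.45263, 62.38662
3. 12.74868, -83.35713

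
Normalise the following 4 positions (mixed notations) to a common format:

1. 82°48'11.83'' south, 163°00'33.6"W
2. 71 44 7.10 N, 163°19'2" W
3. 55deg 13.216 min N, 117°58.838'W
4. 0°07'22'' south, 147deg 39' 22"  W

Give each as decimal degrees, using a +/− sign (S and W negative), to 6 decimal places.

1. -82.803286, -163.009333
2. 71.735306, -163.317222
3. 55.220267, -117.980633
4. -0.122778, -147.656111

Point 1:
  φ: 48′ + 11.83″ = 48.19717′; 82 + 48.19717/60 = 82.8032861
  S → negative
  Lon: 163 + 0/60 + 33.6/3600 = 163.0093333
  W ⇒ negate
Point 2:
  φ: 71 + 44/60 + 7.1/3600 = 71.7353056
  N → positive
  λ: 163° + 19/60 + 2/3600 = 163 + 0.316667 + 0.000556 = 163.3172222
  W ⇒ negate
Point 3:
  Latitude: 13.216′ = 0.220267°; total 55.2202667
  N ⇒ keep positive
  Longitude: 117 + 58.838/60 = 117.9806333
  W ⇒ negate
Point 4:
  Latitude: 0 + 7/60 + 22/3600 = 0.1227778
  S → negative
  λ: 147 + 39/60 + 22/3600 = 147.6561111
  W → negative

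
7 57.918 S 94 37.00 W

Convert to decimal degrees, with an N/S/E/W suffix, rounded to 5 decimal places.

7.96530° S, 94.61667° W

Lat: 7 + 57.918/60 = 7.965300
Longitude: 37′ = 0.616667°; total 94.616667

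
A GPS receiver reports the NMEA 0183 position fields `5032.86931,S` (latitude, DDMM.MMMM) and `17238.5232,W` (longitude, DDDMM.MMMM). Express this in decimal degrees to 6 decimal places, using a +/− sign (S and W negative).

-50.547822, -172.642053

Lat: split at 2 digits → 50° and 32.86931′; 50 + 32.86931/60 = 50.5478218
hemisphere S, so the sign is −
λ: split at 3 digits → 172° and 38.5232′; 172 + 38.5232/60 = 172.6420533
W → negative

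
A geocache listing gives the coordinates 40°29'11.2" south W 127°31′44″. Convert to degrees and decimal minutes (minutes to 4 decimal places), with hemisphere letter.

40° 29.1867′ S, 127° 31.7333′ W

Latitude: 29 + 11.2/60 = 29.186667′
λ: seconds/60 = 0.73333; minutes = 31 + 0.73333 = 31.733333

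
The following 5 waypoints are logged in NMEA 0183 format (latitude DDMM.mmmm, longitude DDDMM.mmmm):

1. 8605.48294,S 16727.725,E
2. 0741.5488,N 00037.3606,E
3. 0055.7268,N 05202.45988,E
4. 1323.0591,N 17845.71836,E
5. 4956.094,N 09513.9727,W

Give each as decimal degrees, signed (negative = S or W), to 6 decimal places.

Point 1:
  φ: degrees = first 2 digits = 86, minutes = 5.48294; 86 + 5.48294/60 = 86.0913823
  S → negative
  Lon: split at 3 digits → 167° and 27.725′; 167 + 27.725/60 = 167.4620833
  E → positive
Point 2:
  Lat: split at 2 digits → 07° and 41.5488′; 7 + 41.5488/60 = 7.6924800
  N ⇒ keep positive
  Lon: split at 3 digits → 000° and 37.3606′; 0 + 37.3606/60 = 0.6226767
  E ⇒ keep positive
Point 3:
  Latitude: split at 2 digits → 00° and 55.7268′; 0 + 55.7268/60 = 0.9287800
  N ⇒ keep positive
  Longitude: degrees = first 3 digits = 52, minutes = 2.45988; 52 + 2.45988/60 = 52.0409980
  E ⇒ keep positive
Point 4:
  Latitude: split at 2 digits → 13° and 23.0591′; 13 + 23.0591/60 = 13.3843183
  N ⇒ keep positive
  Lon: degrees = first 3 digits = 178, minutes = 45.71836; 178 + 45.71836/60 = 178.7619727
  E → positive
Point 5:
  Lat: degrees = first 2 digits = 49, minutes = 56.094; 49 + 56.094/60 = 49.9349000
  N ⇒ keep positive
  Longitude: split at 3 digits → 095° and 13.9727′; 95 + 13.9727/60 = 95.2328783
  hemisphere W, so the sign is −

1. -86.091382, 167.462083
2. 7.692480, 0.622677
3. 0.928780, 52.040998
4. 13.384318, 178.761973
5. 49.934900, -95.232878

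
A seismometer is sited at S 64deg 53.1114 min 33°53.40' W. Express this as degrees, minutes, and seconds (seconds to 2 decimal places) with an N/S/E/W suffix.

64°53′6.68″ S, 33°53′24.00″ W

Latitude: 53.11140′ → 53′ and 0.11140 × 60 = 6.6840″
Lon: 53.40000′ → 53′ and 0.40000 × 60 = 24.0000″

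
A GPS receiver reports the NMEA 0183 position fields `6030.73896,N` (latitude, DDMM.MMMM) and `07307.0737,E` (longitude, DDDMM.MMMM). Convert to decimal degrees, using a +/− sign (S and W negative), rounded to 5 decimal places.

Lat: degrees = first 2 digits = 60, minutes = 30.73896; 60 + 30.73896/60 = 60.512316
N ⇒ keep positive
λ: split at 3 digits → 073° and 7.0737′; 73 + 7.0737/60 = 73.117895
E ⇒ keep positive

60.51232, 73.11790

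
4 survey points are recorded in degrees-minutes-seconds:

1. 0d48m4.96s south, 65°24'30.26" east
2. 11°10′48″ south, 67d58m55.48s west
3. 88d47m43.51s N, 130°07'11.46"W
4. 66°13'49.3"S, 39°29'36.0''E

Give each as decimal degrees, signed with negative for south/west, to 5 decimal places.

1. -0.80138, 65.40841
2. -11.18000, -67.98208
3. 88.79542, -130.11985
4. -66.23036, 39.49333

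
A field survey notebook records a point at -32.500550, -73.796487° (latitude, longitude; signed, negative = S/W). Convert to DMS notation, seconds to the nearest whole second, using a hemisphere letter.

32°30′2″ S, 73°47′47″ W

Latitude is negative → S; |value| = 32.500550
Latitude: 0.500550 × 60 = 30.03300′ → 30′, remainder × 60 = 1.98″
Longitude is negative → W; |value| = 73.796487
Longitude: 0.796487 × 60 = 47.78922′ → 47′, remainder × 60 = 47.35″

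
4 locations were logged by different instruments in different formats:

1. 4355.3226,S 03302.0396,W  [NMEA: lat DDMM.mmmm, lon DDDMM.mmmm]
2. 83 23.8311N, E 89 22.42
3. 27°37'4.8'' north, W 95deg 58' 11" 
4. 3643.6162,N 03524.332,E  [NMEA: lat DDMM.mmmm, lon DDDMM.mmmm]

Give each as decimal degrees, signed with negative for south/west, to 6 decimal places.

1. -43.922043, -33.033993
2. 83.397185, 89.373667
3. 27.618000, -95.969722
4. 36.726937, 35.405533

Point 1:
  φ: degrees = first 2 digits = 43, minutes = 55.3226; 43 + 55.3226/60 = 43.9220433
  S ⇒ negate
  λ: degrees = first 3 digits = 33, minutes = 2.0396; 33 + 2.0396/60 = 33.0339933
  W ⇒ negate
Point 2:
  Latitude: 83 + 23.8311/60 = 83.3971850
  N → positive
  λ: 89 + 22.42/60 = 89.3736667
  E ⇒ keep positive
Point 3:
  Lat: 37′ + 4.8″ = 37.08000′; 27 + 37.08000/60 = 27.6180000
  N ⇒ keep positive
  Lon: 58′ + 11″ = 58.18333′; 95 + 58.18333/60 = 95.9697222
  hemisphere W, so the sign is −
Point 4:
  Lat: degrees = first 2 digits = 36, minutes = 43.6162; 36 + 43.6162/60 = 36.7269367
  N ⇒ keep positive
  Lon: split at 3 digits → 035° and 24.332′; 35 + 24.332/60 = 35.4055333
  E ⇒ keep positive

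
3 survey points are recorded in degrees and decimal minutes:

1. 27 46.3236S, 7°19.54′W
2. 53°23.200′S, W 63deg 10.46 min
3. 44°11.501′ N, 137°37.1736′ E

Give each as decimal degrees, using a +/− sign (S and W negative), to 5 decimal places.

Point 1:
  φ: 46.3236′ = 0.772060°; total 27.772060
  S ⇒ negate
  λ: 19.54′ = 0.325667°; total 7.325667
  hemisphere W, so the sign is −
Point 2:
  Latitude: 23.2′ = 0.386667°; total 53.386667
  hemisphere S, so the sign is −
  Lon: 10.46′ = 0.174333°; total 63.174333
  hemisphere W, so the sign is −
Point 3:
  Latitude: 44 + 11.501/60 = 44.191683
  N → positive
  λ: 137 + 37.1736/60 = 137.619560
  E ⇒ keep positive

1. -27.77206, -7.32567
2. -53.38667, -63.17433
3. 44.19168, 137.61956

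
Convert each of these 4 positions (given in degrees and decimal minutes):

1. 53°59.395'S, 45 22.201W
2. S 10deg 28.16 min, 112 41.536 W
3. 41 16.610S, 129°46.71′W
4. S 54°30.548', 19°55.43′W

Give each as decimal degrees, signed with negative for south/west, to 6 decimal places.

Point 1:
  Latitude: 53 + 59.395/60 = 53.9899167
  S ⇒ negate
  Longitude: 45 + 22.201/60 = 45.3700167
  W ⇒ negate
Point 2:
  Lat: 10 + 28.16/60 = 10.4693333
  hemisphere S, so the sign is −
  Longitude: 112 + 41.536/60 = 112.6922667
  W ⇒ negate
Point 3:
  Latitude: 41 + 16.61/60 = 41.2768333
  hemisphere S, so the sign is −
  λ: 129 + 46.71/60 = 129.7785000
  W ⇒ negate
Point 4:
  Lat: 30.548′ = 0.509133°; total 54.5091333
  hemisphere S, so the sign is −
  Lon: 19 + 55.43/60 = 19.9238333
  W → negative

1. -53.989917, -45.370017
2. -10.469333, -112.692267
3. -41.276833, -129.778500
4. -54.509133, -19.923833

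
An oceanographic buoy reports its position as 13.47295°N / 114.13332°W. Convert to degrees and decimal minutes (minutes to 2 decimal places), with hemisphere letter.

13° 28.38′ N, 114° 8.00′ W

φ: 13° + 0.472950 × 60 = 13° 28.3770′
Longitude: 114° + 0.133320 × 60 = 114° 7.9992′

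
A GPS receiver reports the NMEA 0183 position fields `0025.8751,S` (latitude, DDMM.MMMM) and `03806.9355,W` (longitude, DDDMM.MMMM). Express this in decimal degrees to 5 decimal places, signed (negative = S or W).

Lat: degrees = first 2 digits = 0, minutes = 25.8751; 0 + 25.8751/60 = 0.431252
S → negative
Lon: split at 3 digits → 038° and 6.9355′; 38 + 6.9355/60 = 38.115592
W → negative

-0.43125, -38.11559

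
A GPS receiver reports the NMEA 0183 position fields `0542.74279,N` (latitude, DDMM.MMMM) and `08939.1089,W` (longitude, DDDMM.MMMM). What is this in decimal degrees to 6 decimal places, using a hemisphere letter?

Latitude: degrees = first 2 digits = 5, minutes = 42.74279; 5 + 42.74279/60 = 5.7123798
λ: split at 3 digits → 089° and 39.1089′; 89 + 39.1089/60 = 89.6518150

5.712380° N, 89.651815° W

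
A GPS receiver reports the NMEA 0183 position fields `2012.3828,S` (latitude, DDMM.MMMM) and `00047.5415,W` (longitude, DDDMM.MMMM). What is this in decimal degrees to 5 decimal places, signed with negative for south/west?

Latitude: degrees = first 2 digits = 20, minutes = 12.3828; 20 + 12.3828/60 = 20.206380
hemisphere S, so the sign is −
λ: degrees = first 3 digits = 0, minutes = 47.5415; 0 + 47.5415/60 = 0.792358
W ⇒ negate

-20.20638, -0.79236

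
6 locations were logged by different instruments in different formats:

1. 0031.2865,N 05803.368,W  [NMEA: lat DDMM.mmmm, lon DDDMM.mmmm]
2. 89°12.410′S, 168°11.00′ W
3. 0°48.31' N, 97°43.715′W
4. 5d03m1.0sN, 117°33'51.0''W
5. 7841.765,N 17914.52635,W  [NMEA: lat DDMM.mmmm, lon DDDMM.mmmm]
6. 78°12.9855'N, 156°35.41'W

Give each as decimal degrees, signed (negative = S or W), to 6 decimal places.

1. 0.521442, -58.056133
2. -89.206833, -168.183333
3. 0.805167, -97.728583
4. 5.050278, -117.564167
5. 78.696083, -179.242106
6. 78.216425, -156.590167

Point 1:
  φ: degrees = first 2 digits = 0, minutes = 31.2865; 0 + 31.2865/60 = 0.5214417
  N ⇒ keep positive
  Longitude: degrees = first 3 digits = 58, minutes = 3.368; 58 + 3.368/60 = 58.0561333
  hemisphere W, so the sign is −
Point 2:
  Lat: 12.41′ = 0.206833°; total 89.2068333
  S ⇒ negate
  Lon: 168 + 11/60 = 168.1833333
  hemisphere W, so the sign is −
Point 3:
  φ: 48.31′ = 0.805167°; total 0.8051667
  N → positive
  λ: 97 + 43.715/60 = 97.7285833
  W → negative
Point 4:
  φ: 5° + 3/60 + 1/3600 = 5 + 0.050000 + 0.000278 = 5.0502778
  N → positive
  Longitude: 33′ + 51″ = 33.85000′; 117 + 33.85000/60 = 117.5641667
  hemisphere W, so the sign is −
Point 5:
  Lat: split at 2 digits → 78° and 41.765′; 78 + 41.765/60 = 78.6960833
  N → positive
  Lon: split at 3 digits → 179° and 14.52635′; 179 + 14.52635/60 = 179.2421058
  W ⇒ negate
Point 6:
  φ: 12.9855′ = 0.216425°; total 78.2164250
  N → positive
  Lon: 156 + 35.41/60 = 156.5901667
  W ⇒ negate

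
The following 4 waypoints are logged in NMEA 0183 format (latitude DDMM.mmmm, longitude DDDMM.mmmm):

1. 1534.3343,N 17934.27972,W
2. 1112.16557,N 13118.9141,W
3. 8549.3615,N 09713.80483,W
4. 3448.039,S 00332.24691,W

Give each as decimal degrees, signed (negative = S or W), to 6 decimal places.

1. 15.572238, -179.571329
2. 11.202760, -131.315235
3. 85.822692, -97.230081
4. -34.800650, -3.537449

Point 1:
  Latitude: degrees = first 2 digits = 15, minutes = 34.3343; 15 + 34.3343/60 = 15.5722383
  N ⇒ keep positive
  λ: degrees = first 3 digits = 179, minutes = 34.27972; 179 + 34.27972/60 = 179.5713287
  W → negative
Point 2:
  Latitude: degrees = first 2 digits = 11, minutes = 12.16557; 11 + 12.16557/60 = 11.2027595
  N → positive
  λ: degrees = first 3 digits = 131, minutes = 18.9141; 131 + 18.9141/60 = 131.3152350
  hemisphere W, so the sign is −
Point 3:
  Lat: split at 2 digits → 85° and 49.3615′; 85 + 49.3615/60 = 85.8226917
  N → positive
  Lon: split at 3 digits → 097° and 13.80483′; 97 + 13.80483/60 = 97.2300805
  W ⇒ negate
Point 4:
  Latitude: split at 2 digits → 34° and 48.039′; 34 + 48.039/60 = 34.8006500
  S → negative
  Lon: split at 3 digits → 003° and 32.24691′; 3 + 32.24691/60 = 3.5374485
  W ⇒ negate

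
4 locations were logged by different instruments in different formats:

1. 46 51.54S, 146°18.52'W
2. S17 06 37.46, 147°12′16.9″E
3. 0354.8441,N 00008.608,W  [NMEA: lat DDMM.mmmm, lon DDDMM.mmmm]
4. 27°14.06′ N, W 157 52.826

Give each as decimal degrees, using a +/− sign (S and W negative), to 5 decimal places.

1. -46.85900, -146.30867
2. -17.11041, 147.20469
3. 3.91407, -0.14347
4. 27.23433, -157.88043

Point 1:
  φ: 46 + 51.54/60 = 46.859000
  hemisphere S, so the sign is −
  λ: 146 + 18.52/60 = 146.308667
  W ⇒ negate
Point 2:
  Latitude: 17 + 6/60 + 37.46/3600 = 17.110406
  hemisphere S, so the sign is −
  λ: 147 + 12/60 + 16.9/3600 = 147.204694
  E ⇒ keep positive
Point 3:
  Lat: degrees = first 2 digits = 3, minutes = 54.8441; 3 + 54.8441/60 = 3.914068
  N → positive
  Lon: split at 3 digits → 000° and 8.608′; 0 + 8.608/60 = 0.143467
  hemisphere W, so the sign is −
Point 4:
  Lat: 27 + 14.06/60 = 27.234333
  N ⇒ keep positive
  Lon: 157 + 52.826/60 = 157.880433
  W ⇒ negate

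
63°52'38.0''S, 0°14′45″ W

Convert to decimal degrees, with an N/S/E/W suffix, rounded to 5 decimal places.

63.87722° S, 0.24583° W

Latitude: 63° + 52/60 + 38/3600 = 63 + 0.866667 + 0.010556 = 63.877222
Longitude: 14′ + 45″ = 14.75000′; 0 + 14.75000/60 = 0.245833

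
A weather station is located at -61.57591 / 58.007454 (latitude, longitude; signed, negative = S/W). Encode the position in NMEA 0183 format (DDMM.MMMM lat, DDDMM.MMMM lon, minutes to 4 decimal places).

Latitude is negative → S; |value| = 61.575910
Lat: 61° + 0.575910 × 60 = 61° 34.554600′
Longitude: fractional part 0.007454 → 0.447240 minutes

6134.5546,S / 05800.4472,E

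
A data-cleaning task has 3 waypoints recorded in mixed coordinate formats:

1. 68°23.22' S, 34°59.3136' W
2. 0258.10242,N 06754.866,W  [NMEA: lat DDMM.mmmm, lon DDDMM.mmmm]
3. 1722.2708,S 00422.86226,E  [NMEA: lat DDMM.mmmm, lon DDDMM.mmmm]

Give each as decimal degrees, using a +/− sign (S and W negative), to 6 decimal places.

1. -68.387000, -34.988560
2. 2.968374, -67.914433
3. -17.371180, 4.381038

Point 1:
  Latitude: 23.22′ = 0.387000°; total 68.3870000
  hemisphere S, so the sign is −
  Longitude: 59.3136′ = 0.988560°; total 34.9885600
  hemisphere W, so the sign is −
Point 2:
  φ: degrees = first 2 digits = 2, minutes = 58.10242; 2 + 58.10242/60 = 2.9683737
  N ⇒ keep positive
  λ: split at 3 digits → 067° and 54.866′; 67 + 54.866/60 = 67.9144333
  W ⇒ negate
Point 3:
  φ: split at 2 digits → 17° and 22.2708′; 17 + 22.2708/60 = 17.3711800
  hemisphere S, so the sign is −
  Longitude: split at 3 digits → 004° and 22.86226′; 4 + 22.86226/60 = 4.3810377
  E → positive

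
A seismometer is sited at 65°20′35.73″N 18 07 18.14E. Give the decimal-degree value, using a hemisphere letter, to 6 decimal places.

Latitude: 65° + 20/60 + 35.73/3600 = 65 + 0.333333 + 0.009925 = 65.3432583
Lon: 7′ + 18.14″ = 7.30233′; 18 + 7.30233/60 = 18.1217056

65.343258° N, 18.121706° E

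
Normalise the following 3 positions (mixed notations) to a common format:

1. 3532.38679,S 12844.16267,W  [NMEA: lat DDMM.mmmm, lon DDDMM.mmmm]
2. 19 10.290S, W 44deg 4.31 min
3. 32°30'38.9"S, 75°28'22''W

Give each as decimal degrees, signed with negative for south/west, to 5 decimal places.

Point 1:
  φ: degrees = first 2 digits = 35, minutes = 32.38679; 35 + 32.38679/60 = 35.539780
  hemisphere S, so the sign is −
  Lon: degrees = first 3 digits = 128, minutes = 44.16267; 128 + 44.16267/60 = 128.736045
  W ⇒ negate
Point 2:
  Lat: 10.29′ = 0.171500°; total 19.171500
  S → negative
  Lon: 4.31′ = 0.071833°; total 44.071833
  W ⇒ negate
Point 3:
  Latitude: 32 + 30/60 + 38.9/3600 = 32.510806
  S → negative
  Lon: 75 + 28/60 + 22/3600 = 75.472778
  hemisphere W, so the sign is −

1. -35.53978, -128.73604
2. -19.17150, -44.07183
3. -32.51081, -75.47278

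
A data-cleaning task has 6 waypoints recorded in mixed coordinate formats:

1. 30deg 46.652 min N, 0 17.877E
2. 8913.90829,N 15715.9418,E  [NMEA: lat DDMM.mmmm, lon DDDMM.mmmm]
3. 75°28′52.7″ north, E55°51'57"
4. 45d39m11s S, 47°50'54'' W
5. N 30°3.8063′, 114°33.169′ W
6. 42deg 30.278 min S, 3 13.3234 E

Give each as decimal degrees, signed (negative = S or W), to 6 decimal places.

Point 1:
  φ: 30 + 46.652/60 = 30.7775333
  N → positive
  Longitude: 17.877′ = 0.297950°; total 0.2979500
  E → positive
Point 2:
  Latitude: degrees = first 2 digits = 89, minutes = 13.90829; 89 + 13.90829/60 = 89.2318048
  N → positive
  λ: degrees = first 3 digits = 157, minutes = 15.9418; 157 + 15.9418/60 = 157.2656967
  E → positive
Point 3:
  Lat: 28′ + 52.7″ = 28.87833′; 75 + 28.87833/60 = 75.4813056
  N ⇒ keep positive
  Longitude: 51′ + 57″ = 51.95000′; 55 + 51.95000/60 = 55.8658333
  E → positive
Point 4:
  Lat: 45 + 39/60 + 11/3600 = 45.6530556
  hemisphere S, so the sign is −
  Lon: 47 + 50/60 + 54/3600 = 47.8483333
  W → negative
Point 5:
  Latitude: 3.8063′ = 0.063438°; total 30.0634383
  N → positive
  Longitude: 33.169′ = 0.552817°; total 114.5528167
  W → negative
Point 6:
  Lat: 30.278′ = 0.504633°; total 42.5046333
  S ⇒ negate
  Longitude: 3 + 13.3234/60 = 3.2220567
  E ⇒ keep positive

1. 30.777533, 0.297950
2. 89.231805, 157.265697
3. 75.481306, 55.865833
4. -45.653056, -47.848333
5. 30.063438, -114.552817
6. -42.504633, 3.222057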